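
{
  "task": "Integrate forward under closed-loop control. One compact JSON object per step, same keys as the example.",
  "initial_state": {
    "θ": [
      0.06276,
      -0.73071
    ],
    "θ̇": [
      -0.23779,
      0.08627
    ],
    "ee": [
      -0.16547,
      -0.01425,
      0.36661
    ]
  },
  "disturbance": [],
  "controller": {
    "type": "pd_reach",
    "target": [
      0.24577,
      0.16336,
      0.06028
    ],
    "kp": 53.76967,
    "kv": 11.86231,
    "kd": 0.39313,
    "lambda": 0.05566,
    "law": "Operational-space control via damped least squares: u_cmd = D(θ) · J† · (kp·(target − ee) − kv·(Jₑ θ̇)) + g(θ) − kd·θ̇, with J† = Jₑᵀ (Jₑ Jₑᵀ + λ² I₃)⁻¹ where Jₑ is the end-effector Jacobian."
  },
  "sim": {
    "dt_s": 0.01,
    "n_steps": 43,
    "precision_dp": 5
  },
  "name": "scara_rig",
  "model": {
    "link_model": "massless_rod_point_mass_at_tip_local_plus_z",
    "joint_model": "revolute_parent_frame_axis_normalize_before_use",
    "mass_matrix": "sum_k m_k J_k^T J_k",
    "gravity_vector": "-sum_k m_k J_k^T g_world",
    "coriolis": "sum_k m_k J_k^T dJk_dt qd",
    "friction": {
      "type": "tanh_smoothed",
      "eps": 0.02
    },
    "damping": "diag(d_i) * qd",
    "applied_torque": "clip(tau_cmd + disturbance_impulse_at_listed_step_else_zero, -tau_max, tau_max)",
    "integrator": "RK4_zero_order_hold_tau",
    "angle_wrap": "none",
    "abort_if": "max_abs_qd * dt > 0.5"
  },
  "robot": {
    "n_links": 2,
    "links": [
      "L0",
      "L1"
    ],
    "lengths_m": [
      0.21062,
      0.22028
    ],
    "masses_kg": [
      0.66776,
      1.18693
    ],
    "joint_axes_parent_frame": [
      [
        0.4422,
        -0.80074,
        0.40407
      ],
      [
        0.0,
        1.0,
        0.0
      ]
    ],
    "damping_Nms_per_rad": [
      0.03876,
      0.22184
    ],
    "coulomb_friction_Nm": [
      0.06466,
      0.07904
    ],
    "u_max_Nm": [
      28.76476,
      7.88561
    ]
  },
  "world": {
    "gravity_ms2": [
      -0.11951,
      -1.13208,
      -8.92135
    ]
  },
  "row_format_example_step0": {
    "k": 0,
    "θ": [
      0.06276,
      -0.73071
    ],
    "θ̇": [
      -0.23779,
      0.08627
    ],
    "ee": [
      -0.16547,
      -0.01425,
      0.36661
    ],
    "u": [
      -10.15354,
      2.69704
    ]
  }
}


{"k":1,"\u03b8":[0.05708,-0.73342],"\u03b8\u0307":[-0.89064,-0.60779],"ee":[-0.16425,-0.01295,0.36697],"u":[-8.96166,2.80317]}
{"k":2,"\u03b8":[0.04568,-0.74169],"\u03b8\u0307":[-1.38824,-1.03886],"ee":[-0.16225,-0.01035,0.36725],"u":[-7.93989,2.77302]}
{"k":3,"\u03b8":[0.02984,-0.75344],"\u03b8\u0307":[-1.7784,-1.30733],"ee":[-0.15949,-0.00674,0.36753],"u":[-7.05321,2.67172]}
{"k":4,"\u03b8":[0.01049,-0.76734],"\u03b8\u0307":[-2.09048,-1.47058],"ee":[-0.15601,-0.00236,0.36787],"u":[-6.27583,2.53421]}
{"k":5,"\u03b8":[-0.01168,-0.78253],"\u03b8\u0307":[-2.34456,-1.56575],"ee":[-0.15187,0.00262,0.36826],"u":[-5.5877,2.38158]}
{"k":6,"\u03b8":[-0.03617,-0.79845],"\u03b8\u0307":[-2.55449,-1.61665],"ee":[-0.1471,0.00809,0.36869],"u":[-4.97299,2.22614]}
{"k":7,"\u03b8":[-0.06259,-0.81472],"\u03b8\u0307":[-2.72994,-1.63849],"ee":[-0.14176,0.01394,0.36913],"u":[-4.41905,2.07476]}
{"k":8,"\u03b8":[-0.09062,-0.83112],"\u03b8\u0307":[-2.87778,-1.64095],"ee":[-0.13589,0.02008,0.36954],"u":[-3.91568,1.93096]}
{"k":9,"\u03b8":[-0.12002,-0.84747],"\u03b8\u0307":[-3.00298,-1.63024],"ee":[-0.12954,0.02645,0.36989],"u":[-3.45456,1.79624]}
{"k":10,"\u03b8":[-0.15057,-0.86367],"\u03b8\u0307":[-3.10925,-1.61034],"ee":[-0.12274,0.03299,0.37015],"u":[-3.02886,1.67096]}
{"k":11,"\u03b8":[-0.18211,-0.87964],"\u03b8\u0307":[-3.19938,-1.58381],"ee":[-0.11553,0.03965,0.37029],"u":[-2.63297,1.55478]}
{"k":12,"\u03b8":[-0.21448,-0.89532],"\u03b8\u0307":[-3.27552,-1.55233],"ee":[-0.10794,0.04638,0.37027],"u":[-2.26226,1.44703]}
{"k":13,"\u03b8":[-0.24754,-0.91066],"\u03b8\u0307":[-3.33938,-1.51702],"ee":[-0.10003,0.05315,0.37008],"u":[-1.91292,1.3469]}
{"k":14,"\u03b8":[-0.28119,-0.92563],"\u03b8\u0307":[-3.39231,-1.47864],"ee":[-0.0918,0.05992,0.36968],"u":[-1.58183,1.25352]}
{"k":15,"\u03b8":[-0.31532,-0.94021],"\u03b8\u0307":[-3.43539,-1.43773],"ee":[-0.0833,0.06666,0.36907],"u":[-1.26643,1.16604]}
{"k":16,"\u03b8":[-0.34984,-0.95436],"\u03b8\u0307":[-3.46954,-1.39472],"ee":[-0.07456,0.07335,0.36822],"u":[-0.96464,1.08368]}
{"k":17,"\u03b8":[-0.38465,-0.96808],"\u03b8\u0307":[-3.4955,-1.34994],"ee":[-0.06561,0.07995,0.36714],"u":[-0.67479,1.00571]}
{"k":18,"\u03b8":[-0.41969,-0.98134],"\u03b8\u0307":[-3.51391,-1.30368],"ee":[-0.05648,0.08644,0.36579],"u":[-0.39554,0.93152]}
{"k":19,"\u03b8":[-0.45488,-0.99413],"\u03b8\u0307":[-3.52532,-1.25621],"ee":[-0.04719,0.0928,0.36419],"u":[-0.12583,0.86053]}
{"k":20,"\u03b8":[-0.49015,-1.00645],"\u03b8\u0307":[-3.53019,-1.20779],"ee":[-0.03778,0.09902,0.36233],"u":[0.13514,0.7923]}
{"k":21,"\u03b8":[-0.52543,-1.01827],"\u03b8\u0307":[-3.52895,-1.15868],"ee":[-0.02826,0.10508,0.3602],"u":[0.38799,0.7264]}
{"k":22,"\u03b8":[-0.56068,-1.02961],"\u03b8\u0307":[-3.52196,-1.10911],"ee":[-0.01868,0.11096,0.35781],"u":[0.63317,0.66252]}
{"k":23,"\u03b8":[-0.59583,-1.04044],"\u03b8\u0307":[-3.50958,-1.05935],"ee":[-0.00904,0.11665,0.35515],"u":[0.871,0.60038]}
{"k":24,"\u03b8":[-0.63083,-1.05078],"\u03b8\u0307":[-3.49212,-1.00965],"ee":[0.00061,0.12214,0.35224],"u":[1.10168,0.53977]}
{"k":25,"\u03b8":[-0.66563,-1.06062],"\u03b8\u0307":[-3.46987,-0.96025],"ee":[0.01026,0.12741,0.34908],"u":[1.32534,0.48052]}
{"k":26,"\u03b8":[-0.70019,-1.06998],"\u03b8\u0307":[-3.44314,-0.91139],"ee":[0.01989,0.13247,0.34568],"u":[1.54203,0.42252]}
{"k":27,"\u03b8":[-0.73446,-1.07884],"\u03b8\u0307":[-3.41218,-0.86331],"ee":[0.02947,0.13731,0.34204],"u":[1.75175,0.36567]}
{"k":28,"\u03b8":[-0.7684,-1.08724],"\u03b8\u0307":[-3.37728,-0.81621],"ee":[0.03898,0.14191,0.33818],"u":[1.95447,0.30994]}
{"k":29,"\u03b8":[-0.80197,-1.09516],"\u03b8\u0307":[-3.3387,-0.77032],"ee":[0.0484,0.14629,0.33411],"u":[2.15011,0.2553]}
{"k":30,"\u03b8":[-0.83514,-1.10264],"\u03b8\u0307":[-3.29669,-0.72582],"ee":[0.0577,0.15043,0.32984],"u":[2.33863,0.20175]}
{"k":31,"\u03b8":[-0.86787,-1.10968],"\u03b8\u0307":[-3.25152,-0.68287],"ee":[0.06688,0.15433,0.32539],"u":[2.51992,0.14931]}
{"k":32,"\u03b8":[-0.90014,-1.1163],"\u03b8\u0307":[-3.20345,-0.64164],"ee":[0.07592,0.15801,0.32077],"u":[2.69391,0.09802]}
{"k":33,"\u03b8":[-0.93191,-1.12251],"\u03b8\u0307":[-3.15272,-0.60225],"ee":[0.08479,0.16145,0.31599],"u":[2.86054,0.04792]}
{"k":34,"\u03b8":[-0.96317,-1.12834],"\u03b8\u0307":[-3.09958,-0.56482],"ee":[0.09349,0.16466,0.31106],"u":[3.01974,-0.00093]}
{"k":35,"\u03b8":[-0.99388,-1.13381],"\u03b8\u0307":[-3.04428,-0.52942],"ee":[0.102,0.16764,0.30602],"u":[3.17148,-0.04847]}
{"k":36,"\u03b8":[-1.02403,-1.13894],"\u03b8\u0307":[-2.98706,-0.49612],"ee":[0.11031,0.17041,0.30086],"u":[3.31574,-0.09464]}
{"k":37,"\u03b8":[-1.0536,-1.14374],"\u03b8\u0307":[-2.92816,-0.46497],"ee":[0.11841,0.17296,0.2956],"u":[3.45251,-0.13938]}
{"k":38,"\u03b8":[-1.08258,-1.14824],"\u03b8\u0307":[-2.8678,-0.43598],"ee":[0.12629,0.1753,0.29027],"u":[3.58182,-0.18264]}
{"k":39,"\u03b8":[-1.11094,-1.15246],"\u03b8\u0307":[-2.8062,-0.40916],"ee":[0.13394,0.17744,0.28487],"u":[3.70373,-0.22435]}
{"k":40,"\u03b8":[-1.13869,-1.15643],"\u03b8\u0307":[-2.74358,-0.38449],"ee":[0.14136,0.17939,0.27943],"u":[3.8183,-0.26448]}
{"k":41,"\u03b8":[-1.1658,-1.16016],"\u03b8\u0307":[-2.68014,-0.36193],"ee":[0.14854,0.18115,0.27395],"u":[3.92564,-0.30298]}
{"k":42,"\u03b8":[-1.19228,-1.16367],"\u03b8\u0307":[-2.61608,-0.34145],"ee":[0.15548,0.18273,0.26844],"u":[4.02586,-0.33982]}
{"k":43,"\u03b8":[-1.21811,-1.167],"\u03b8\u0307":[-2.55159,-0.32297],"ee":[0.16217,0.18414,0.26293]}


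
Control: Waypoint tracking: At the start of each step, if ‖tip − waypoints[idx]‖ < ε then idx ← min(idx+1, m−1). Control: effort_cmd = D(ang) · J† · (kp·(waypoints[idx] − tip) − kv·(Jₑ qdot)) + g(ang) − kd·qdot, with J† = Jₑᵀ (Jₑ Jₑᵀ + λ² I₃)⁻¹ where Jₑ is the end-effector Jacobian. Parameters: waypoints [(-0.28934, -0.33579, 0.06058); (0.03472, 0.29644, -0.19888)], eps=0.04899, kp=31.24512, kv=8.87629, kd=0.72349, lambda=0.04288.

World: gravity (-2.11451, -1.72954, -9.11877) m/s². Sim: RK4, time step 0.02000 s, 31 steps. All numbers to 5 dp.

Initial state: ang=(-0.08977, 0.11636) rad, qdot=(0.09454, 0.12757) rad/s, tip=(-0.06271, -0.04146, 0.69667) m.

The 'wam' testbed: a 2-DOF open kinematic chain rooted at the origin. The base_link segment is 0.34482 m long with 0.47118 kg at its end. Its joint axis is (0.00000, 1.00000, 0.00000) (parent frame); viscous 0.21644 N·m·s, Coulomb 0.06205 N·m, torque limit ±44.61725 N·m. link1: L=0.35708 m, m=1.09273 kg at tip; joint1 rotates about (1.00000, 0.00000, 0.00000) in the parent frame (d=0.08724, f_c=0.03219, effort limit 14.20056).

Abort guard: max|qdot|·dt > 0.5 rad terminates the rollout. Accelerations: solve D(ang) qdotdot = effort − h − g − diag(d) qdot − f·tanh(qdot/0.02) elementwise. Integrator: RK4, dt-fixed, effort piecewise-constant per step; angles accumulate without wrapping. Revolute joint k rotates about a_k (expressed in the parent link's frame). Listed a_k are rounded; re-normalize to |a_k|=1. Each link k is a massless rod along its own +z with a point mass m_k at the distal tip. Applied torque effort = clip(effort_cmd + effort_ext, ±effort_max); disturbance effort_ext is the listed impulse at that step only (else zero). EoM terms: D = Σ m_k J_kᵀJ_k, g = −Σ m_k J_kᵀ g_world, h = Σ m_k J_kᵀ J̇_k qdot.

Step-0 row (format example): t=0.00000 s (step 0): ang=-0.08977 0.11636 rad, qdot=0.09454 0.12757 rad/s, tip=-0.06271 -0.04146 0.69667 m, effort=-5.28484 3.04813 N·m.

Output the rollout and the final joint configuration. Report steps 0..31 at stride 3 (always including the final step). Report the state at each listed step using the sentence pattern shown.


t=0.06000 s (step 3): ang=-0.10568 0.16880 rad, qdot=-0.55950 1.43533 rad/s, tip=-0.07351 -0.05999 0.69294 m, effort=-1.23358 0.45783 N·m.
t=0.12000 s (step 6): ang=-0.15028 0.27236 rad, qdot=-0.89628 1.95243 rad/s, tip=-0.10312 -0.09606 0.68097 m, effort=1.17265 -0.68800 N·m.
t=0.18000 s (step 9): ang=-0.20995 0.39681 rad, qdot=-1.07824 2.16980 rad/s, tip=-0.14050 -0.13800 0.65935 m, effort=2.71924 -1.34765 N·m.
t=0.24000 s (step 12): ang=-0.27800 0.52960 rad, qdot=-1.18351 2.24173 rad/s, tip=-0.17920 -0.18039 0.62791 m, effort=3.78370 -1.81082 N·m.
t=0.30000 s (step 15): ang=-0.35104 0.66373 rad, qdot=-1.24788 2.21826 rad/s, tip=-0.21530 -0.21998 0.58791 m, effort=4.54307 -2.15033 N·m.
t=0.36000 s (step 18): ang=-0.42712 0.79417 rad, qdot=-1.28555 2.12109 rad/s, tip=-0.24652 -0.25470 0.54163 m, effort=5.08027 -2.37537 N·m.
t=0.42000 s (step 21): ang=-0.50478 0.91704 rad, qdot=-1.30003 1.96767 rad/s, tip=-0.27178 -0.28345 0.49190 m, effort=5.43870 -2.48513 N·m.
t=0.48000 s (step 24): ang=-0.58259 1.02951 rad, qdot=-1.29050 1.77704 rad/s, tip=-0.29094 -0.30603 0.44157 m, effort=5.64904 -2.48695 N·m.
t=0.54000 s (step 27): ang=-0.65910 1.12995 rad, qdot=-1.25605 1.56875 rad/s, tip=-0.30448 -0.32294 0.39305 m, effort=5.74037 -2.39894 N·m.
t=0.60000 s (step 30): ang=-0.73284 1.21781 rad, qdot=-1.19808 1.35992 rad/s, tip=-0.31326 -0.33506 0.34805 m, effort=5.74240 -2.24569 N·m.
t=0.62000 s (step 31): ang=-0.75656 1.24434 rad, qdot=-1.17419 1.29249 rad/s, tip=-0.31530 -0.33822 0.33402 m.
final ang (rad): -0.75656 1.24434


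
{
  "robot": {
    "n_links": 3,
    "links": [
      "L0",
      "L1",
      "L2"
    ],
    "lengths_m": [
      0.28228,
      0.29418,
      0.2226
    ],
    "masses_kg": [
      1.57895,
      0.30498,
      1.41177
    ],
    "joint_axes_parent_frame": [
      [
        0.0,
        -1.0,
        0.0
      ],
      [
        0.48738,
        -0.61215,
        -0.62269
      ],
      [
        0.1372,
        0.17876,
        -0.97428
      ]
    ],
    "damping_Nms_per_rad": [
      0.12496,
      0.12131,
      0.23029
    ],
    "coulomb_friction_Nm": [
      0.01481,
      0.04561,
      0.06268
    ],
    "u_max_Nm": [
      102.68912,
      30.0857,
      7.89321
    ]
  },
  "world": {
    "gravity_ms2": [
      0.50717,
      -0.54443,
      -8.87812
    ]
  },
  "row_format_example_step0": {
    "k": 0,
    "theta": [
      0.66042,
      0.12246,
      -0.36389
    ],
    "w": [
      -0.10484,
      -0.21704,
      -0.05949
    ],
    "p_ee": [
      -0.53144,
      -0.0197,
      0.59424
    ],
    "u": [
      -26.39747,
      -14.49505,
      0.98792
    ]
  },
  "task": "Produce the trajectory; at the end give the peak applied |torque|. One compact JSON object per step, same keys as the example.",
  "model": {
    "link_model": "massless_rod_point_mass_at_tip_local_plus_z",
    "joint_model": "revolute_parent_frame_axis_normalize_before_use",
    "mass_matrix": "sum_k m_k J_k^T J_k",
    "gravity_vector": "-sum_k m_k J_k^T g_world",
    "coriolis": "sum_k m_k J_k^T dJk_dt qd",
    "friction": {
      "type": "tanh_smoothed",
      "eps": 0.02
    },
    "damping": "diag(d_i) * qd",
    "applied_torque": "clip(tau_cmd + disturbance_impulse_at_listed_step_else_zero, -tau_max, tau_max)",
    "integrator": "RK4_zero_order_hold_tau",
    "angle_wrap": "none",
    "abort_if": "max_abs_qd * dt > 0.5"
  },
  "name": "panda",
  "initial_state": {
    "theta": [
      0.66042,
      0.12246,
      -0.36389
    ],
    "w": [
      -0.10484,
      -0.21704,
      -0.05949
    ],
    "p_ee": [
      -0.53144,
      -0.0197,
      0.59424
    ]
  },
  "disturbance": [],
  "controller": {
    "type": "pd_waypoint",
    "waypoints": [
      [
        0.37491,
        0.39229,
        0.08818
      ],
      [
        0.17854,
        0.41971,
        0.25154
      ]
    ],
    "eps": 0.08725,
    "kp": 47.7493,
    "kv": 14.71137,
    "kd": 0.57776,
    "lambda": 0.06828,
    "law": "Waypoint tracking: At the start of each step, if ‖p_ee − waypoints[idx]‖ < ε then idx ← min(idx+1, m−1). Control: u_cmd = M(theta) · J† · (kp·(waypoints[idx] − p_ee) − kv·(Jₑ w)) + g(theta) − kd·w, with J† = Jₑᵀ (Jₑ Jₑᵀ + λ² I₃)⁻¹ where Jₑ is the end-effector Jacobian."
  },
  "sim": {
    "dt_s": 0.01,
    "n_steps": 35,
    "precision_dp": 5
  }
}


{"k":1,"theta":[0.65972,0.11745,-0.36262],"w":[-0.09008,-0.75474,-0.62621],"p_ee":[-0.52983,-0.01864,0.59582],"u":[-23.96586,-12.65644,1.22486]}
{"k":2,"theta":[0.65991,0.10718,-0.35218],"w":[-0.03663,-1.22177,-0.19564],"p_ee":[-0.52721,-0.01659,0.59844],"u":[-21.60214,-11.10687,0.87264]}
{"k":3,"theta":[0.65991,0.09305,-0.34894],"w":[-0.04539,-1.55992,-0.55033],"p_ee":[-0.5238,-0.01353,0.60176],"u":[-19.77964,-9.92603,1.00945]}
{"k":4,"theta":[0.66033,0.07556,-0.33952],"w":[-0.02699,-1.86257,-0.30899],"p_ee":[-0.51963,-0.00977,0.60574],"u":[-18.05137,-8.91358,0.79673]}
{"k":5,"theta":[0.66055,0.05549,-0.33394],"w":[-0.04126,-2.09313,-0.51134],"p_ee":[-0.51481,-0.00527,0.61015],"u":[-16.68724,-8.12236,0.86195]}
{"k":6,"theta":[0.66095,0.03312,-0.3244],"w":[-0.04101,-2.30414,-0.43054],"p_ee":[-0.50939,-0.00022,0.61494],"u":[-15.43367,-7.43145,0.76371]}
{"k":7,"theta":[0.66124,0.00884,-0.31588],"w":[-0.05366,-2.47791,-0.52753],"p_ee":[-0.50342,0.00543,0.61997],"u":[-14.40285,-6.86454,0.77981]}
{"k":8,"theta":[0.66157,-0.01716,-0.30507],"w":[-0.06253,-2.63758,-0.55321],"p_ee":[-0.49692,0.01159,0.62518],"u":[-13.48662,-6.35995,0.75799]}
{"k":9,"theta":[0.66188,-0.04469,-0.29326],"w":[-0.07471,-2.78012,-0.62131],"p_ee":[-0.48995,0.01826,0.63047],"u":[-12.69863,-5.91438,0.76621]}
{"k":10,"theta":[0.66221,-0.07365,-0.2796],"w":[-0.08755,-2.91296,-0.69467],"p_ee":[-0.48251,0.02541,0.63579],"u":[-12.00281,-5.50118,0.78081]}
{"k":11,"theta":[0.66255,-0.10393,-0.26396],"w":[-0.10176,-3.03865,-0.78274],"p_ee":[-0.47461,0.03306,0.64107],"u":[-11.38244,-5.10565,0.80667]}
{"k":12,"theta":[0.66291,-0.13551,-0.24603],"w":[-0.11733,-3.16032,-0.88349],"p_ee":[-0.46626,0.04118,0.64627],"u":[-10.8183,-4.71183,0.84178]}
{"k":13,"theta":[0.6633,-0.16835,-0.22558],"w":[-0.1343,-3.28054,-0.99323],"p_ee":[-0.45746,0.04979,0.65133],"u":[-10.29298,-4.30547,0.88335]}
{"k":14,"theta":[0.66372,-0.20245,-0.20245],"w":[-0.15269,-3.40105,-1.10418],"p_ee":[-0.4482,0.0589,0.65619],"u":[-9.79083,-3.87482,0.92642]}
{"k":15,"theta":[0.66414,-0.23781,-0.17671],"w":[-0.17259,-3.52206,-1.20382],"p_ee":[-0.43847,0.06851,0.66082],"u":[-9.2993,-3.41329,0.96351]}
{"k":16,"theta":[0.66453,-0.27445,-0.14871],"w":[-0.1943,-3.64135,-1.27633],"p_ee":[-0.42826,0.07863,0.66515],"u":[-8.81149,-2.92319,0.98553]}
{"k":17,"theta":[0.6648,-0.3123,-0.11914],"w":[-0.21851,-3.75383,-1.30729],"p_ee":[-0.41757,0.08928,0.66914],"u":[-8.32887,-2.41843,0.9845]}
{"k":18,"theta":[0.66486,-0.35126,-0.08899],"w":[-0.24627,-3.85246,-1.29094],"p_ee":[-0.40641,0.10043,0.67272],"u":[-7.86197,-1.92269,0.95763]}
{"k":19,"theta":[0.66458,-0.39113,-0.05933],"w":[-0.27866,-3.93079,-1.23476],"p_ee":[-0.3948,0.11204,0.67584],"u":[-7.42636,-1.46092,0.90984]}
{"k":20,"theta":[0.66384,-0.43168,-0.03102],"w":[-0.31628,-3.98579,-1.15521],"p_ee":[-0.38278,0.12403,0.67846],"u":[-7.03465,-1.04847,0.85104]}
{"k":21,"theta":[0.66256,-0.47264,-0.00455],"w":[-0.35852,-4.0187,-1.0627],"p_ee":[-0.37039,0.13634,0.68055],"u":[-6.69093,-0.68706,0.78728]}
{"k":22,"theta":[0.66067,-0.51379,0.01983],"w":[-0.4056,-4.0323,-0.98076],"p_ee":[-0.35768,0.14886,0.68209],"u":[-6.39264,-0.36968,0.73204]}
{"k":23,"theta":[0.65814,-0.55495,0.0424],"w":[-0.45622,-4.03223,-0.90768],"p_ee":[-0.34468,0.16153,0.68307],"u":[-6.12657,-0.07945,0.68375]}
{"k":24,"theta":[0.65497,-0.59601,0.06336],"w":[-0.50943,-4.0223,-0.8391],"p_ee":[-0.33144,0.17428,0.68347],"u":[-5.88195,0.19497,0.63939]}
{"k":25,"theta":[0.65114,-0.63687,0.08283],"w":[-0.56473,-4.0047,-0.7728],"p_ee":[-0.31798,0.18705,0.6833],"u":[-5.6515,0.45987,0.59729]}
{"k":26,"theta":[0.64662,-0.67747,0.10088],"w":[-0.62185,-3.98082,-0.70813],"p_ee":[-0.30433,0.19979,0.68255],"u":[-5.43016,0.71891,0.55679]}
{"k":27,"theta":[0.64142,-0.71774,0.11757],"w":[-0.68054,-3.95169,-0.64435],"p_ee":[-0.29053,0.21246,0.68124],"u":[-5.21423,0.97446,0.5172]}
{"k":28,"theta":[0.63551,-0.75764,0.13296],"w":[-0.74106,-3.91783,-0.58666],"p_ee":[-0.2766,0.22502,0.67936],"u":[-5.00083,1.22779,0.48133]}
{"k":29,"theta":[0.6289,-0.79712,0.1472],"w":[-0.80315,-3.8802,-0.5321],"p_ee":[-0.26256,0.23744,0.67694],"u":[-4.78596,1.48121,0.44718]}
{"k":30,"theta":[0.62157,-0.83616,0.16038],"w":[-0.86676,-3.83923,-0.4808],"p_ee":[-0.24845,0.24968,0.67397],"u":[-4.56767,1.73507,0.41464]}
{"k":31,"theta":[0.61351,-0.87472,0.17261],"w":[-0.93185,-3.79523,-0.43262],"p_ee":[-0.23428,0.26172,0.67048],"u":[-4.34455,1.98923,0.38348]}
{"k":32,"theta":[0.60473,-0.91278,0.18397],"w":[-0.99834,-3.74839,-0.3874],"p_ee":[-0.22008,0.27353,0.66648],"u":[-4.11573,2.24309,0.35344]}
{"k":33,"theta":[0.59521,-0.95033,0.19456],"w":[-1.06617,-3.69885,-0.3449],"p_ee":[-0.20587,0.28508,0.66199],"u":[-3.88076,2.49567,0.32428]}
{"k":34,"theta":[0.58494,-0.98732,0.20445],"w":[-1.13522,-3.64668,-0.30492],"p_ee":[-0.19167,0.29636,0.65703],"u":[-3.63953,2.74571,0.29579]}
{"k":35,"theta":[0.57393,-1.02375,0.21373],"w":[-1.20538,-3.59193,-0.26725],"p_ee":[-0.17751,0.30734,0.65162]}
{"summary": "max |u| (N\u00b7m): 26.39747"}


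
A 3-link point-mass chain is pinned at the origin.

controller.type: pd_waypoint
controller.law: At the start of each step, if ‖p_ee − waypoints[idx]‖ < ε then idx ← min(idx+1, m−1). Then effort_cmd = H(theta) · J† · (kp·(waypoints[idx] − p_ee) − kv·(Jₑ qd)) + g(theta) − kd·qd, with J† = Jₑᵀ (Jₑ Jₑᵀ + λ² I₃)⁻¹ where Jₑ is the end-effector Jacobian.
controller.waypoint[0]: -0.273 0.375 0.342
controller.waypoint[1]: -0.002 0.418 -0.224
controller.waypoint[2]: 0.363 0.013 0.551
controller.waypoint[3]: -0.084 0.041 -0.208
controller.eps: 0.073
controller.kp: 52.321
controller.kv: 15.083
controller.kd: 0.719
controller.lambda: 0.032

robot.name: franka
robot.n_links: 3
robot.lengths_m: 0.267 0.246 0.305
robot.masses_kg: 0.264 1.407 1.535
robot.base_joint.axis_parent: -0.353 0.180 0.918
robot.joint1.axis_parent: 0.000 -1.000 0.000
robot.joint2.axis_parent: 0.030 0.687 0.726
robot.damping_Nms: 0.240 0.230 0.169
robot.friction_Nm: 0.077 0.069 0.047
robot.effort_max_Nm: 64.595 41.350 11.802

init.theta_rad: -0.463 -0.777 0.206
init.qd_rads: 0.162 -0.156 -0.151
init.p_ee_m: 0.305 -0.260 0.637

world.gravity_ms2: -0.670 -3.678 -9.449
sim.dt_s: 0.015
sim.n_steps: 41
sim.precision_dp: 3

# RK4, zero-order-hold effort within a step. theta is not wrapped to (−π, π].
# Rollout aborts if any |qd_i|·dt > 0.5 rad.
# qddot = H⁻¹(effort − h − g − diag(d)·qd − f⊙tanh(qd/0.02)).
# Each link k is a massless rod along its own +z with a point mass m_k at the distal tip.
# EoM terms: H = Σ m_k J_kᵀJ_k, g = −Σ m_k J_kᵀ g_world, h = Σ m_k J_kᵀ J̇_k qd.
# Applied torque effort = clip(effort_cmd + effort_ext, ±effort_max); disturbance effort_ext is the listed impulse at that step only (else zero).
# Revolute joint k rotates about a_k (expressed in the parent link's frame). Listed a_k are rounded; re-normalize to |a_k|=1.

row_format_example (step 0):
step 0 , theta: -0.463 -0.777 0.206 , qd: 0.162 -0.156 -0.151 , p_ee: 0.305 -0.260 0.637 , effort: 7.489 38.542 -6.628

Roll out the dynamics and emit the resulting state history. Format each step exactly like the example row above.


step 1 , theta: -0.460 -0.758 0.251 , qd: 0.162 2.548 5.742 , p_ee: 0.305 -0.257 0.637 , effort: 4.143 34.053 -9.429
step 2 , theta: -0.458 -0.716 0.331 , qd: 0.217 3.001 4.969 , p_ee: 0.302 -0.251 0.641 , effort: 1.753 29.633 -6.491
step 3 , theta: -0.455 -0.665 0.414 , qd: 0.108 3.856 5.978 , p_ee: 0.296 -0.244 0.648 , effort: 0.307 25.074 -5.426
step 4 , theta: -0.455 -0.603 0.506 , qd: -0.034 4.331 6.202 , p_ee: 0.286 -0.235 0.658 , effort: -0.031 20.447 -3.931
step 5 , theta: -0.457 -0.536 0.600 , qd: -0.206 4.640 6.298 , p_ee: 0.272 -0.225 0.668 , effort: 0.437 16.202 -2.646
step 6 , theta: -0.461 -0.465 0.694 , qd: -0.381 4.796 6.235 , p_ee: 0.257 -0.214 0.679 , effort: 1.373 12.608 -1.532
step 7 , theta: -0.468 -0.393 0.787 , qd: -0.547 4.848 6.088 , p_ee: 0.239 -0.202 0.690 , effort: 2.455 9.734 -0.626
step 8 , theta: -0.477 -0.320 0.877 , qd: -0.695 4.830 5.895 , p_ee: 0.220 -0.190 0.700 , effort: 3.475 7.513 0.083
step 9 , theta: -0.489 -0.248 0.964 , qd: -0.822 4.771 5.676 , p_ee: 0.199 -0.178 0.709 , effort: 4.323 5.826 0.621
step 10 , theta: -0.502 -0.177 1.047 , qd: -0.926 4.687 5.441 , p_ee: 0.178 -0.165 0.718 , effort: 4.955 4.551 1.016
step 11 , theta: -0.516 -0.108 1.127 , qd: -1.007 4.593 5.193 , p_ee: 0.156 -0.152 0.724 , effort: 5.365 3.581 1.298
step 12 , theta: -0.532 -0.039 1.203 , qd: -1.065 4.498 4.935 , p_ee: 0.134 -0.138 0.730 , effort: 5.572 2.829 1.489
step 13 , theta: -0.548 0.027 1.275 , qd: -1.101 4.407 4.667 , p_ee: 0.113 -0.124 0.734 , effort: 5.602 2.225 1.609
step 14 , theta: -0.565 0.093 1.343 , qd: -1.117 4.323 4.392 , p_ee: 0.091 -0.110 0.737 , effort: 5.486 1.720 1.674
step 15 , theta: -0.582 0.157 1.407 , qd: -1.114 4.250 4.111 , p_ee: 0.070 -0.095 0.739 , effort: 5.253 1.275 1.695
step 16 , theta: -0.598 0.220 1.466 , qd: -1.095 4.187 3.826 , p_ee: 0.049 -0.079 0.740 , effort: 4.931 0.864 1.681
step 17 , theta: -0.614 0.283 1.522 , qd: -1.062 4.133 3.541 , p_ee: 0.029 -0.064 0.739 , effort: 4.545 0.467 1.641
step 18 , theta: -0.630 0.344 1.573 , qd: -1.019 4.088 3.258 , p_ee: 0.009 -0.047 0.738 , effort: 4.113 0.071 1.581
step 19 , theta: -0.645 0.405 1.620 , qd: -0.969 4.050 2.982 , p_ee: -0.010 -0.031 0.736 , effort: 3.653 -0.330 1.504
step 20 , theta: -0.659 0.466 1.662 , qd: -0.917 4.017 2.715 , p_ee: -0.028 -0.014 0.732 , effort: 3.180 -0.741 1.415
step 21 , theta: -0.673 0.526 1.701 , qd: -0.869 3.987 2.461 , p_ee: -0.046 0.003 0.728 , effort: 2.704 -1.163 1.318
step 22 , theta: -0.686 0.585 1.737 , qd: -0.831 3.959 2.222 , p_ee: -0.063 0.020 0.722 , effort: 2.235 -1.594 1.216
step 23 , theta: -0.698 0.645 1.768 , qd: -0.810 3.930 1.998 , p_ee: -0.079 0.037 0.716 , effort: 1.779 -2.030 1.114
step 24 , theta: -0.711 0.703 1.797 , qd: -0.813 3.900 1.786 , p_ee: -0.095 0.054 0.709 , effort: 1.343 -2.467 1.017
step 25 , theta: -0.723 0.761 1.822 , qd: -0.846 3.869 1.582 , p_ee: -0.110 0.070 0.700 , effort: 0.928 -2.898 0.931
step 26 , theta: -0.737 0.819 1.844 , qd: -0.912 3.835 1.377 , p_ee: -0.124 0.087 0.691 , effort: 0.536 -3.319 0.863
step 27 , theta: -0.751 0.877 1.864 , qd: -1.010 3.798 1.163 , p_ee: -0.137 0.103 0.682 , effort: 0.165 -3.733 0.818
step 28 , theta: -0.767 0.933 1.879 , qd: -1.131 3.756 0.933 , p_ee: -0.149 0.119 0.671 , effort: -0.181 -4.155 0.800
step 29 , theta: -0.786 0.989 1.892 , qd: -1.260 3.706 0.683 , p_ee: -0.161 0.134 0.661 , effort: -0.485 -4.633 0.809
step 30 , theta: -0.806 1.044 1.900 , qd: -1.370 3.642 0.418 , p_ee: -0.172 0.149 0.649 , effort: -0.699 -5.274 0.839
step 31 , theta: -0.827 1.098 1.904 , qd: -1.402 3.551 0.155 , p_ee: -0.181 0.163 0.638 , effort: -0.723 -6.251 0.871
step 32 , theta: -0.847 1.150 1.905 , qd: -1.257 3.412 -0.055 , p_ee: -0.190 0.177 0.626 , effort: -0.493 -7.620 0.861
step 33 , theta: -0.863 1.200 1.903 , qd: -0.834 3.207 -0.123 , p_ee: -0.198 0.191 0.615 , effort: -0.207 -8.967 0.732
step 34 , theta: -0.870 1.246 1.902 , qd: -0.213 2.951 -0.034 , p_ee: -0.205 0.204 0.603 , effort: -0.216 -9.646 0.518
step 35 , theta: -0.870 1.288 1.902 , qd: 0.282 2.691 0.091 , p_ee: -0.210 0.216 0.591 , effort: -0.480 -9.564 0.343
step 36 , theta: -0.863 1.327 1.904 , qd: 0.573 2.462 0.188 , p_ee: -0.216 0.226 0.580 , effort: -0.837 -9.143 0.238
step 37 , theta: -0.854 1.363 1.907 , qd: 0.674 2.275 0.223 , p_ee: -0.220 0.236 0.569 , effort: -1.151 -8.692 0.208
step 38 , theta: -0.844 1.396 1.910 , qd: 0.651 2.124 0.205 , p_ee: -0.225 0.245 0.559 , effort: -1.389 -8.332 0.230
step 39 , theta: -0.835 1.427 1.913 , qd: 0.572 2.001 0.157 , p_ee: -0.229 0.252 0.548 , effort: -1.567 -8.088 0.276
step 40 , theta: -0.827 1.456 1.915 , qd: 0.474 1.897 0.099 , p_ee: -0.232 0.259 0.539 , effort: -1.704 -7.943 0.325
step 41 , theta: -0.821 1.484 1.916 , qd: 0.379 1.805 0.043 , p_ee: -0.235 0.266 0.529


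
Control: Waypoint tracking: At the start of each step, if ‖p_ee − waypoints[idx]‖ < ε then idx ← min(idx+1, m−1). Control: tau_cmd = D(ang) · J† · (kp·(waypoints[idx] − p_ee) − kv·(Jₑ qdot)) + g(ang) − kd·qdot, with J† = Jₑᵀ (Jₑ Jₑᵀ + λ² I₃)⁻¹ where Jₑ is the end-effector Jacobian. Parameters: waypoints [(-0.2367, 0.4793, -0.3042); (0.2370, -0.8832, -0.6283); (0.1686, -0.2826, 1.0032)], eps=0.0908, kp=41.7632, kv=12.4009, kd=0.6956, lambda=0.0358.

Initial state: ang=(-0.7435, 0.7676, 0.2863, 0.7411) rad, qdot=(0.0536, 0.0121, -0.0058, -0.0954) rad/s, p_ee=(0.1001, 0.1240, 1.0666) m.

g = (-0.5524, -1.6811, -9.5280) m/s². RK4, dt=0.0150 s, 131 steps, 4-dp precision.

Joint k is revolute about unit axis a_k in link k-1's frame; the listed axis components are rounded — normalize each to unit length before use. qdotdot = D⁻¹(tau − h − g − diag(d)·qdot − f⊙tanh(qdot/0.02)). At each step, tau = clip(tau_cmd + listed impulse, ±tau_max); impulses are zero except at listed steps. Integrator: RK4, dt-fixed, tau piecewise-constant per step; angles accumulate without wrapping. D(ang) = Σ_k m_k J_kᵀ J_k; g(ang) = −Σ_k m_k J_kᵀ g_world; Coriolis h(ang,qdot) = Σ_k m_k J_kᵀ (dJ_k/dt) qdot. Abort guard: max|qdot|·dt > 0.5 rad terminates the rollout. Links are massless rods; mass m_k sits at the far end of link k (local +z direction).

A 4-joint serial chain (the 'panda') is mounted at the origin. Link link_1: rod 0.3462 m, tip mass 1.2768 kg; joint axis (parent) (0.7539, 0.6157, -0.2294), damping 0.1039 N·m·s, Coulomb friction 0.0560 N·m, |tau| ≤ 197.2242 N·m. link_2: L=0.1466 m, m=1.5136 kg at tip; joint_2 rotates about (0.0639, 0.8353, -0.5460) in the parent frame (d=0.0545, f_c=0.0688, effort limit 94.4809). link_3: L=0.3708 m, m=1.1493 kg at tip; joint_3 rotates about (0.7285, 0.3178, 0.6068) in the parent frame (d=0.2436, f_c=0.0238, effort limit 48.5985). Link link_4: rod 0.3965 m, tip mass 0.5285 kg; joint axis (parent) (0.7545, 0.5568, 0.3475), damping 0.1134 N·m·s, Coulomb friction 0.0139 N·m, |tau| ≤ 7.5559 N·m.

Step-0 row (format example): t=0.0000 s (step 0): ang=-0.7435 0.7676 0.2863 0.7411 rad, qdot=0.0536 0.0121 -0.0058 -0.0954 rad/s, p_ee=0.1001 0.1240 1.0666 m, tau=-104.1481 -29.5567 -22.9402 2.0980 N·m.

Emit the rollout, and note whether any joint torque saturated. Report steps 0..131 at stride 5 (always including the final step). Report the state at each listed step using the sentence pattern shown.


t=0.0750 s (step 5): ang=-0.9384 0.9414 0.1724 1.0831 rad, qdot=-3.5554 2.0139 -2.1664 6.5696 rad/s, p_ee=0.0447 0.1614 0.9677 m, tau=-3.2751 -8.5960 -3.8343 -2.0026 N·m.
t=0.1500 s (step 10): ang=-1.1774 0.9327 0.0988 1.5220 rad, qdot=-3.0370 -1.4944 0.4840 4.7000 rad/s, p_ee=-0.0594 0.2603 0.8157 m, tau=13.2006 2.6313 3.7932 -0.2079 N·m.
t=0.2250 s (step 15): ang=-1.4203 0.8259 0.1976 1.7989 rad, qdot=-3.4175 -1.0489 1.6287 2.9336 rad/s, p_ee=-0.1384 0.3679 0.6502 m, tau=23.2411 8.5896 3.8322 -0.4165 N·m.
t=0.3000 s (step 20): ang=-1.6738 0.7742 0.2986 1.9865 rad, qdot=-3.2472 -0.4689 1.0196 2.1318 rad/s, p_ee=-0.1981 0.4493 0.4768 m, tau=29.6873 10.2212 4.5780 -1.1405 N·m.
t=0.3750 s (step 25): ang=-1.8986 0.7402 0.3556 2.1221 rad, qdot=-2.7261 -0.4843 0.5449 1.5092 rad/s, p_ee=-0.2418 0.4982 0.3155 m, tau=31.6367 10.8470 5.0313 -1.4510 N·m.
t=0.4500 s (step 30): ang=-2.0816 0.6996 0.3860 2.2168 rad, qdot=-2.1565 -0.5918 0.2943 1.0460 rad/s, p_ee=-0.2701 0.5217 0.1761 m, tau=31.5662 10.9790 5.1863 -1.5663 N·m.
t=0.5250 s (step 35): ang=-2.2233 0.6531 0.4033 2.2830 rad, qdot=-1.6298 -0.6362 0.1835 0.7447 rad/s, p_ee=-0.2854 0.5277 0.0613 m, tau=30.4830 10.7047 5.1414 -1.6047 N·m.
t=0.6000 s (step 40): ang=-2.3279 0.6057 0.4159 2.3313 rad, qdot=-1.1728 -0.6215 0.1611 0.5602 rad/s, p_ee=-0.2911 0.5235 -0.0293 m, tau=28.7710 10.1360 4.9363 -1.5997 N·m.
t=0.6750 s (step 45): ang=-2.4012 0.5607 0.4286 2.3687 rad, qdot=-0.7939 -0.5753 0.1808 0.4488 rad/s, p_ee=-0.2904 0.5147 -0.0981 m, tau=26.7867 9.4228 4.6366 -1.5699 N·m.
t=0.7500 s (step 50): ang=-2.4490 0.5196 0.4433 2.3996 rad, qdot=-0.4926 -0.5177 0.2096 0.3802 rad/s, p_ee=-0.2862 0.5052 -0.1489 m, tau=24.8570 8.7001 4.3136 -1.5310 N·m.
t=0.8250 s (step 55): ang=-2.4769 0.4830 0.4599 2.4263 rad, qdot=-0.2623 -0.4597 0.2325 0.3359 rad/s, p_ee=-0.2805 0.4968 -0.1856 m, tau=23.1937 8.0528 4.0159 -1.4944 N·m.
t=0.9000 s (step 60): ang=-2.4899 0.4505 0.4779 2.4502 rad, qdot=-0.0929 -0.4060 0.2461 0.3053 rad/s, p_ee=-0.2745 0.4902 -0.2117 m, tau=21.8824 7.5167 3.7645 -1.4675 N·m.
t=0.9750 s (step 65): ang=-2.5539 0.5046 0.4540 2.5053 rad, qdot=-3.8889 4.5435 -2.1794 2.1094 rad/s, p_ee=-0.2613 0.4644 -0.2363 m, tau=-82.4449 -18.6378 -13.2674 3.8542 N·m.
t=1.0500 s (step 70): ang=-3.0335 0.8911 0.2656 2.6393 rad, qdot=-7.6443 3.6737 -2.3766 1.0214 rad/s, p_ee=-0.2146 0.3128 -0.3242 m, tau=-18.9180 -0.6885 0.5713 1.1446 N·m.
t=1.1250 s (step 75): ang=-3.5977 0.9656 0.1100 2.6162 rad, qdot=-7.0865 -1.3346 -2.0491 -1.6629 rad/s, p_ee=-0.1415 0.1223 -0.4644 m, tau=-6.2907 8.7212 2.2060 2.6297 N·m.
t=1.2000 s (step 80): ang=-4.0656 0.7981 -0.0696 2.4162 rad, qdot=-5.3233 -2.3540 -2.5453 -3.4830 rad/s, p_ee=-0.0198 -0.1225 -0.5940 m, tau=20.6663 19.2726 6.8376 4.9766 N·m.
t=1.2750 s (step 85): ang=-4.3943 0.6828 -0.2318 2.1378 rad, qdot=-3.4861 -0.5640 -1.7202 -3.6227 rad/s, p_ee=0.1335 -0.3872 -0.6218 m, tau=25.4601 18.8564 7.0412 5.6534 N·m.
t=1.3500 s (step 90): ang=-4.6085 0.7229 -0.3369 1.8973 rad, qdot=-2.4545 1.6239 -0.9149 -2.8581 rad/s, p_ee=0.2552 -0.5597 -0.5712 m, tau=5.9689 7.6937 5.6318 4.1252 N·m.
t=1.4250 s (step 95): ang=-4.7648 0.8395 -0.3210 1.7152 rad, qdot=-1.5786 0.9881 1.1842 -1.8985 rad/s, p_ee=0.3181 -0.6351 -0.5221 m, tau=-5.9597 -1.3267 3.3738 2.0392 N·m.
t=1.5000 s (step 100): ang=-4.8488 0.8720 -0.1974 1.5964 rad, qdot=-0.7635 0.0778 1.9127 -1.3964 rad/s, p_ee=0.3338 -0.6667 -0.4986 m, tau=-14.0592 -2.8821 -0.2617 0.9141 N·m.
t=1.5750 s (step 105): ang=-4.8936 0.8824 -0.0618 1.4947 rad, qdot=-0.4838 0.3414 1.5587 -1.3279 rad/s, p_ee=0.3298 -0.6826 -0.4963 m, tau=-17.9751 -3.7156 -2.0689 0.5109 N·m.
t=1.6500 s (step 110): ang=-4.9244 0.9296 0.0258 1.3981 rad, qdot=-0.3381 0.8741 0.7977 -1.2438 rad/s, p_ee=0.3178 -0.6928 -0.5049 m, tau=-19.8980 -4.9614 -2.3761 0.3177 N·m.
t=1.7250 s (step 115): ang=-4.9446 1.0031 0.0683 1.3073 rad, qdot=-0.2080 1.0253 0.4121 -1.1856 rad/s, p_ee=0.3026 -0.7014 -0.5188 m, tau=-21.5972 -5.8786 -2.2879 0.2525 N·m.
t=1.8000 s (step 120): ang=-4.9570 1.0766 0.0968 1.2197 rad, qdot=-0.1301 0.9092 0.3829 -1.1483 rad/s, p_ee=0.2871 -0.7091 -0.5346 m, tau=-22.6202 -6.2377 -2.1988 0.2219 N·m.
t=1.8750 s (step 125): ang=-4.9652 1.1377 0.1285 1.1353 rad, qdot=-0.0937 0.7180 0.4632 -1.0995 rad/s, p_ee=0.2722 -0.7161 -0.5495 m, tau=-22.8606 -6.1833 -2.1230 0.1863 N·m.
t=1.9500 s (step 130): ang=-4.9716 1.1851 0.1657 1.0549 rad, qdot=-0.0789 0.5544 0.5206 -1.0442 rad/s, p_ee=0.2588 -0.7229 -0.5622 m, tau=-22.6309 -5.9206 -2.0224 0.1531 N·m.
t=1.9650 s (step 131): ang=-4.9728 1.1933 0.1735 1.0393 rad, qdot=-0.0772 0.5282 0.5260 -1.0334 rad/s, p_ee=0.2563 -0.7243 -0.5645 m.
any joint saturated: yes


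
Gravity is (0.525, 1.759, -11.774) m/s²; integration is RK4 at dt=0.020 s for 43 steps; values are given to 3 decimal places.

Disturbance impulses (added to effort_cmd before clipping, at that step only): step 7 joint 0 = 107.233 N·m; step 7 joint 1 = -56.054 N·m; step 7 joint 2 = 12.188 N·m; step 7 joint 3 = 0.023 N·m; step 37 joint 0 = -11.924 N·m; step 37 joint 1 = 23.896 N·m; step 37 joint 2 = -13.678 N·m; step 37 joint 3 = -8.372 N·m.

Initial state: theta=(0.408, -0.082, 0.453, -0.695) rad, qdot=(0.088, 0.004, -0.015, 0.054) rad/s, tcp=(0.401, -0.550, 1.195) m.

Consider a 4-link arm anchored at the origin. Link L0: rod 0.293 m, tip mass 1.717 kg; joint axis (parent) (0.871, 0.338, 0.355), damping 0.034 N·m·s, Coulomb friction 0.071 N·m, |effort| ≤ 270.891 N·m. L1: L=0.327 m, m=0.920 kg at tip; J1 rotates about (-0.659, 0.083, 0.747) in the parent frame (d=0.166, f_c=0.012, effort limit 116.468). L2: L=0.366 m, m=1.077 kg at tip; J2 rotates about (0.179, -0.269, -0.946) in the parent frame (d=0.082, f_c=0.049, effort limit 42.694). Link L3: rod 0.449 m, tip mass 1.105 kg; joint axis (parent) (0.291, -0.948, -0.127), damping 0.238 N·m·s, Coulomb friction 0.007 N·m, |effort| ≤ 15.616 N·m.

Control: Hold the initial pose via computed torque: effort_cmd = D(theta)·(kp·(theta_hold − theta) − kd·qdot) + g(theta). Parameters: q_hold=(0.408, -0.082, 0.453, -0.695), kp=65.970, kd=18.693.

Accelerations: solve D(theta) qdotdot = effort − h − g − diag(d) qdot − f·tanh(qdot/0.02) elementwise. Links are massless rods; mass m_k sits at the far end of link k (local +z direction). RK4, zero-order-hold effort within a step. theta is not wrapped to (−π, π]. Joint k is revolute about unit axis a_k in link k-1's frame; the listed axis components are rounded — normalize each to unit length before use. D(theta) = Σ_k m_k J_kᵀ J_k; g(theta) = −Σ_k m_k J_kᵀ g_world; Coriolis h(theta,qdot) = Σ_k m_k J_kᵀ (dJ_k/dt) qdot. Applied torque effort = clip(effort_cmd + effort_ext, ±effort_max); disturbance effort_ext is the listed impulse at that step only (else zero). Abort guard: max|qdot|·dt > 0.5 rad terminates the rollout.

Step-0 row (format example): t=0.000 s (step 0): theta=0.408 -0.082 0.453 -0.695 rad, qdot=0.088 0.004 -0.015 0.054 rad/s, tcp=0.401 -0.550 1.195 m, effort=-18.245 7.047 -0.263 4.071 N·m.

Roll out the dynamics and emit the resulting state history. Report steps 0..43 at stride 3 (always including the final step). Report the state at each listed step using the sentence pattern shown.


t=0.060 s (step 3): theta=0.411 -0.082 0.453 -0.694 rad, qdot=0.012 -0.009 -0.010 0.005 rad/s, tcp=0.403 -0.552 1.194 m, effort=-15.067 5.597 -0.054 3.900 N·m.
t=0.120 s (step 6): theta=0.411 -0.082 0.453 -0.694 rad, qdot=-0.005 -0.003 -0.004 -0.002 rad/s, tcp=0.403 -0.553 1.194 m, effort=-14.024 5.100 0.023 3.837 N·m.
t=0.180 s (step 9): theta=0.431 -0.082 0.454 -0.670 rad, qdot=0.455 -0.020 -0.022 0.562 rad/s, tcp=0.406 -0.573 1.187 m, effort=-42.744 20.024 -3.134 3.794 N·m.
t=0.240 s (step 12): theta=0.443 -0.083 0.453 -0.655 rad, qdot=0.025 -0.017 -0.014 0.034 rad/s, tcp=0.409 -0.587 1.183 m, effort=-23.031 9.709 -0.919 3.739 N·m.
t=0.300 s (step 15): theta=0.441 -0.082 0.454 -0.658 rad, qdot=-0.081 0.005 -0.003 -0.086 rad/s, tcp=0.408 -0.585 1.184 m, effort=-16.404 6.234 -0.193 3.692 N·m.
t=0.360 s (step 18): theta=0.435 -0.082 0.454 -0.664 rad, qdot=-0.095 0.010 -0.003 -0.099 rad/s, tcp=0.407 -0.578 1.186 m, effort=-14.228 5.109 0.036 3.683 N·m.
t=0.420 s (step 21): theta=0.430 -0.081 0.454 -0.669 rad, qdot=-0.084 0.008 -0.005 -0.087 rad/s, tcp=0.406 -0.572 1.188 m, effort=-13.565 4.779 0.101 3.697 N·m.
t=0.480 s (step 24): theta=0.425 -0.080 0.455 -0.674 rad, qdot=-0.068 0.007 -0.002 -0.072 rad/s, tcp=0.405 -0.567 1.190 m, effort=-13.406 4.709 0.113 3.716 N·m.
t=0.540 s (step 27): theta=0.422 -0.079 0.455 -0.678 rad, qdot=-0.053 0.004 -0.004 -0.057 rad/s, tcp=0.404 -0.563 1.192 m, effort=-13.405 4.719 0.110 3.735 N·m.
t=0.600 s (step 30): theta=0.419 -0.079 0.455 -0.681 rad, qdot=-0.041 0.004 -0.001 -0.045 rad/s, tcp=0.403 -0.560 1.193 m, effort=-13.444 4.748 0.101 3.751 N·m.
t=0.660 s (step 33): theta=0.417 -0.079 0.456 -0.684 rad, qdot=-0.032 0.000 -0.004 -0.035 rad/s, tcp=0.403 -0.558 1.193 m, effort=-13.485 4.777 0.095 3.763 N·m.
t=0.720 s (step 36): theta=0.415 -0.078 0.456 -0.686 rad, qdot=-0.025 0.001 -0.001 -0.029 rad/s, tcp=0.402 -0.556 1.194 m, effort=-13.518 4.801 0.087 3.773 N·m.
t=0.780 s (step 39): theta=0.415 -0.076 0.424 -0.688 rad, qdot=0.021 0.119 -0.636 -0.076 rad/s, tcp=0.410 -0.543 1.196 m, effort=-10.238 -1.534 3.615 6.045 N·m.
t=0.840 s (step 42): theta=0.416 -0.070 0.411 -0.692 rad, qdot=-0.005 0.038 0.014 -0.047 rad/s, tcp=0.416 -0.534 1.197 m, effort=-12.388 2.908 1.077 4.463 N·m.
t=0.860 s (step 43): theta=0.416 -0.070 0.411 -0.693 rad, qdot=-0.018 -0.009 0.030 -0.023 rad/s, tcp=0.416 -0.534 1.197 m.


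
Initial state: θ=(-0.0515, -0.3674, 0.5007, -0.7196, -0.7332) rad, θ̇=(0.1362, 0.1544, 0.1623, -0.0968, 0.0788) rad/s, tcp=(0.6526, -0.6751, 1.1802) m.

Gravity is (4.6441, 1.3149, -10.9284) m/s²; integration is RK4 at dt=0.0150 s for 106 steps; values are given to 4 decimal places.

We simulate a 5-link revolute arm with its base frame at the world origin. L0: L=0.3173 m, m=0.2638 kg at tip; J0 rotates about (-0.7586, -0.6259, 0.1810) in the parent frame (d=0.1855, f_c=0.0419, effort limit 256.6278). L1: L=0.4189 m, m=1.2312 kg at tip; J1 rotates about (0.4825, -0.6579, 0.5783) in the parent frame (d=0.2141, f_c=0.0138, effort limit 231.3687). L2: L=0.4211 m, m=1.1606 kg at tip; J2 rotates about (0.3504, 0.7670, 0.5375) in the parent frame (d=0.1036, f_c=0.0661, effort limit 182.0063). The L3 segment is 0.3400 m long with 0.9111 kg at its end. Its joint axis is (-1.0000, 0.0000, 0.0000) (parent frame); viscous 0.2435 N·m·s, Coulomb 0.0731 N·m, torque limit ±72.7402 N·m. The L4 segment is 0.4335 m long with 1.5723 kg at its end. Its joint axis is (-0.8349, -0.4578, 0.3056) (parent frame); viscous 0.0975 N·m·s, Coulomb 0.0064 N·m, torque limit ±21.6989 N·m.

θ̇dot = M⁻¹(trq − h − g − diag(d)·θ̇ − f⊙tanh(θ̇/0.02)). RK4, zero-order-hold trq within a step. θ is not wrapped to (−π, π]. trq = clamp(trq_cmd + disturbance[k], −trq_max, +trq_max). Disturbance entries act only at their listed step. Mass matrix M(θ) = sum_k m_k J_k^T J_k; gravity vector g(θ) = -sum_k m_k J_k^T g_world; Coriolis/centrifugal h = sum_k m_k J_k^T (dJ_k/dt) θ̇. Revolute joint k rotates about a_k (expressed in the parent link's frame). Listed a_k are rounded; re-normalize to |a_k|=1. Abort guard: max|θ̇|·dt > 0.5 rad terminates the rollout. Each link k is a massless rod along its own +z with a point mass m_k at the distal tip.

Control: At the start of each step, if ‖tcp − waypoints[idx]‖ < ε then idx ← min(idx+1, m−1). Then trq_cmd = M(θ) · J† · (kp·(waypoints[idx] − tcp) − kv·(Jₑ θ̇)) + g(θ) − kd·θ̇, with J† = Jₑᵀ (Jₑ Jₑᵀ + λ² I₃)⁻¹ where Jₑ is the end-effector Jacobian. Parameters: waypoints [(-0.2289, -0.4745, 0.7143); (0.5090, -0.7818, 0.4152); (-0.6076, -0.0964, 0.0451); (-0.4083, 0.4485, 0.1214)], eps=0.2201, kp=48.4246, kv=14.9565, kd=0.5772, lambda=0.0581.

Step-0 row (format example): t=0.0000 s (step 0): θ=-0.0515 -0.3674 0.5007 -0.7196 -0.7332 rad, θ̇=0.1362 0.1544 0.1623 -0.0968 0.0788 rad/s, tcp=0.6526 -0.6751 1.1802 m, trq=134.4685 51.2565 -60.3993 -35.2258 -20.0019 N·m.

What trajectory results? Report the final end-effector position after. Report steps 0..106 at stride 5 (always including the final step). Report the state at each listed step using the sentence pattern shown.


t=0.0750 s (step 5): θ=0.0040 -0.3374 0.5121 -0.8366 -0.8005 rad, θ̇=1.0249 0.5762 -0.0447 -2.5432 -1.3335 rad/s, tcp=0.5610 -0.6493 1.1330 m, trq=42.2834 21.9933 -32.3161 -1.3743 0.1157 N·m.
t=0.1500 s (step 10): θ=0.0716 -0.2905 0.4744 -1.0523 -0.8945 rad, θ̇=0.6879 0.6353 -1.0143 -3.0294 -1.0963 rad/s, tcp=0.4037 -0.6029 1.0512 m, trq=8.8935 11.9383 -20.5712 11.5304 6.8845 N·m.
t=0.2250 s (step 15): θ=0.1016 -0.2453 0.3585 -1.2726 -0.9640 rad, θ̇=0.1080 0.5709 -2.0714 -2.7822 -0.7790 rad/s, tcp=0.2586 -0.5566 0.9738 m, trq=2.1374 9.2221 -15.2853 16.1681 8.4677 N·m.
t=0.3000 s (step 20): θ=0.0903 -0.2017 0.1673 -1.4615 -1.0178 rad, θ̇=-0.3789 0.6271 -2.9931 -2.2157 -0.7062 rad/s, tcp=0.1471 -0.5203 0.9115 m, trq=6.4278 9.6083 -12.8509 17.0647 8.1321 N·m.
t=0.3750 s (step 25): θ=0.0531 -0.1425 -0.0775 -1.5975 -1.0769 rad, θ̇=-0.5382 1.0125 -3.3992 -1.3702 -0.8958 rad/s, tcp=0.0688 -0.4969 0.8655 m, trq=15.7350 11.2068 -11.6851 16.4788 7.2305 N·m.
t=0.4500 s (step 30): θ=0.0224 -0.0451 -0.3150 -1.6655 -1.1499 rad, θ̇=-0.2216 1.5618 -2.7960 -0.4850 -1.0022 rad/s, tcp=0.0110 -0.4862 0.8334 m, trq=16.5358 6.4240 -7.5835 15.2599 5.9442 N·m.
t=0.5250 s (step 35): θ=0.0227 0.0827 -0.4867 -1.6800 -1.2198 rad, θ̇=0.2131 1.7781 -1.8012 0.0265 -0.8243 rad/s, tcp=-0.0398 -0.4837 0.8097 m, trq=-189.4219 -27.3938 75.1525 -10.5789 2.4407 N·m.
t=0.6000 s (step 40): θ=-0.0424 0.1478 -0.4980 -1.6914 -1.2691 rad, θ̇=-1.5686 0.1914 1.0875 -0.2433 -0.4321 rad/s, tcp=-0.0105 -0.5154 0.7583 m, trq=-33.4919 -15.9120 15.9195 8.3236 3.5745 N·m.
t=0.6750 s (step 45): θ=-0.1728 0.1251 -0.3551 -1.6871 -1.2988 rad, θ̇=-1.7725 -0.7631 2.5533 0.4875 -0.4799 rad/s, tcp=0.0796 -0.5708 0.6842 m, trq=18.8606 -12.8148 -4.4390 12.2059 2.2998 N·m.
t=0.7500 s (step 50): θ=-0.2984 0.0392 -0.1489 -1.6145 -1.3526 rad, θ̇=-1.5582 -1.4901 2.7216 1.3757 -0.9491 rad/s, tcp=0.1681 -0.6245 0.6173 m, trq=40.9566 -2.7641 -14.6420 9.7052 0.5309 N·m.
t=0.8250 s (step 55): θ=-0.4059 -0.0923 0.0271 -1.5000 -1.4309 rad, θ̇=-1.3101 -1.9797 1.8900 1.5573 -1.0544 rad/s, tcp=0.2449 -0.6716 0.5648 m, trq=51.5198 7.2638 -20.3237 6.2406 -1.1688 N·m.
t=0.9000 s (step 60): θ=-0.4950 -0.2507 0.1314 -1.3944 -1.5017 rad, θ̇=-1.0684 -2.1968 0.9160 1.2113 -0.8041 rad/s, tcp=0.3091 -0.7093 0.5245 m, trq=55.6085 15.0982 -22.7907 3.7654 -2.0690 N·m.
t=0.9750 s (step 65): θ=-0.5609 -0.2991 0.1081 -1.4533 -1.4868 rad, θ̇=-0.5854 2.6513 -2.1979 -3.9102 1.1076 rad/s, tcp=0.3152 -0.7129 0.4738 m, trq=139.4641 107.0405 -58.5532 -24.4896 -14.9061 N·m.
t=1.0500 s (step 70): θ=-0.5648 0.1432 -0.2080 -1.7947 -1.4454 rad, θ̇=0.9948 9.5417 -6.1313 -4.0501 -0.3042 rad/s, tcp=0.2132 -0.6169 0.4145 m, trq=39.2154 141.4915 -44.3264 -0.1451 -1.1953 N·m.
t=1.1250 s (step 75): θ=-0.1896 1.2061 -0.7371 -1.7795 -1.6505 rad, θ̇=12.3089 17.1539 -11.3031 8.0486 -7.4362 rad/s, tcp=0.0399 -0.5519 0.4221 m, trq=-41.9746 37.2536 30.8599 -23.1066 2.9439 N·m.
t=1.2000 s (step 80): θ=1.1998 1.8876 -1.9383 -0.6826 -2.1371 rad, θ̇=15.5773 -0.5194 -12.3604 4.9220 2.6853 rad/s, tcp=-0.0746 -0.3858 0.1463 m, trq=23.6808 -26.5709 81.9930 -16.7671 3.0543 N·m.
t=1.2750 s (step 85): θ=1.8830 1.4830 -2.4152 -0.8062 -1.9716 rad, θ̇=4.5284 -7.5142 -2.1061 -3.6986 1.1564 rad/s, tcp=-0.2216 -0.2904 0.0319 m, trq=-2.4165 64.2180 45.3691 -16.4324 5.5271 N·m.
t=1.3500 s (step 90): θ=2.1327 1.0134 -2.4923 -1.0998 -1.8571 rad, θ̇=2.7125 -4.5241 -0.6763 -4.0187 1.9431 rad/s, tcp=-0.3794 -0.2518 -0.0359 m, trq=-16.4354 55.9066 24.1202 -9.7750 5.5603 N·m.
t=1.4250 s (step 95): θ=2.3105 0.8043 -2.5516 -1.3793 -1.7158 rad, θ̇=2.0349 -1.2584 -0.8781 -3.2800 1.6268 rad/s, tcp=-0.4654 -0.2166 -0.0804 m, trq=-24.5011 40.2509 15.8123 -3.8952 6.7579 N·m.
t=1.5000 s (step 100): θ=2.4169 0.8484 -2.6999 -1.6018 -1.6849 rad, θ̇=0.7837 2.5798 -3.3923 -2.6910 -0.9451 rad/s, tcp=-0.4961 -0.1511 -0.0912 m, trq=-44.8257 32.2634 4.0227 -3.7999 5.6243 N·m.
t=1.5750 s (step 105): θ=2.4355 1.1427 -3.0129 -1.7576 -1.8181 rad, θ̇=-0.4540 4.7063 -4.4787 -1.1568 -2.5372 rad/s, tcp=-0.4997 -0.0573 -0.0772 m, trq=-44.2030 23.8086 2.4135 -1.9217 7.5384 N·m.
t=1.5900 s (step 106): θ=2.4254 1.2128 -3.0787 -1.7709 -1.8582 rad, θ̇=-0.9119 4.6030 -4.2522 -0.5983 -2.8143 rad/s, tcp=-0.4994 -0.0410 -0.0720 m.
final tcp position (m): -0.4994 -0.0410 -0.0720
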